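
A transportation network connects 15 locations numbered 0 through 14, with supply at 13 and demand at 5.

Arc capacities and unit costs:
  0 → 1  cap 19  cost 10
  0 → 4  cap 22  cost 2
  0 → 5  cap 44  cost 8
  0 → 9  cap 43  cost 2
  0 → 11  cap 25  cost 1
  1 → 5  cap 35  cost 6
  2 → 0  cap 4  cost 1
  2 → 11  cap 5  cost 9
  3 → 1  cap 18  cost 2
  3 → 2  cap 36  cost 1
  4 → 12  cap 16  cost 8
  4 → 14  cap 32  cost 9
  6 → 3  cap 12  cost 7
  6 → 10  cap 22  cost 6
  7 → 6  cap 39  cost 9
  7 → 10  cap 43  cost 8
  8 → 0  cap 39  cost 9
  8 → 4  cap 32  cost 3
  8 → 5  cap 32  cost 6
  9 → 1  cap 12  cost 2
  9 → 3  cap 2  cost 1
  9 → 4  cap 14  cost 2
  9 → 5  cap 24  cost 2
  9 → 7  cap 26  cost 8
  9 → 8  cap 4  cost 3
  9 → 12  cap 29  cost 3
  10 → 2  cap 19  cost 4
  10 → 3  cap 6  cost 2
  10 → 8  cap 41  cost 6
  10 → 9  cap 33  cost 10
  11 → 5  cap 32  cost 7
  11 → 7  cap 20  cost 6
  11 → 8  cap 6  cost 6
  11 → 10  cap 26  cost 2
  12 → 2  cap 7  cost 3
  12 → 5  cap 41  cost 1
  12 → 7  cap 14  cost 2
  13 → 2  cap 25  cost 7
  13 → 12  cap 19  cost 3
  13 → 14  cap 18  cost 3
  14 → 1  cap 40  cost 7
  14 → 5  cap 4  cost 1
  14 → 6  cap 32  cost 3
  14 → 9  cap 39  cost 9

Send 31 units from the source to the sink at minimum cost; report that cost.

shortest-cost path #1: 13→14→5 push 4 @ unit cost 4 (adds 16)
shortest-cost path #2: 13→12→5 push 19 @ unit cost 4 (adds 76)
shortest-cost path #3: 13→2→0→9→5 push 4 @ unit cost 12 (adds 48)
shortest-cost path #4: 13→14→9→5 push 4 @ unit cost 14 (adds 56)
total cost = 196

Minimum cost for 31 units: 196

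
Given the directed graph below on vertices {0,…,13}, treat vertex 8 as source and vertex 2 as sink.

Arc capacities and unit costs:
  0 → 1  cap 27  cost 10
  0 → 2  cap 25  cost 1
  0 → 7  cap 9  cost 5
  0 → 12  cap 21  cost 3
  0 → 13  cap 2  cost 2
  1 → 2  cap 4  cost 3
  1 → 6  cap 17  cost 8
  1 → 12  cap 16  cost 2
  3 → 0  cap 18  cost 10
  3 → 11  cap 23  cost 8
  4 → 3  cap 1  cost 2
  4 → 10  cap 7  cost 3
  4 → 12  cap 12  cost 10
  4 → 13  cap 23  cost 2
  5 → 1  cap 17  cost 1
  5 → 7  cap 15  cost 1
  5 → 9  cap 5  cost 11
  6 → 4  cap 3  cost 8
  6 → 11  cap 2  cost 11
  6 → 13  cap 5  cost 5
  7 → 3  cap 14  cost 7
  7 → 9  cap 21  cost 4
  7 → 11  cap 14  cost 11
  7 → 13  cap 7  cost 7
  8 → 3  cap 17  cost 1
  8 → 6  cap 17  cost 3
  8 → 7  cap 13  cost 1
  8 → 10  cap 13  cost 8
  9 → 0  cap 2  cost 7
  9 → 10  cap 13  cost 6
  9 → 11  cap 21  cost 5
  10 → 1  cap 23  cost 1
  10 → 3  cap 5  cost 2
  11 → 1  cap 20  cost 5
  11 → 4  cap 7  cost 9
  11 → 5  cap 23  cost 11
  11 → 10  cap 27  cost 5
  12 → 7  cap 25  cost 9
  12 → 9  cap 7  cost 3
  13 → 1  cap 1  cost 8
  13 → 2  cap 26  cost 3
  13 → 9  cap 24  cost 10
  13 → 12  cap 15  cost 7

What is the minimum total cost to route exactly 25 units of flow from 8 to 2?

Minimum cost for 25 units: 288

shortest-cost path #1: 8→6→13→2 push 5 @ unit cost 11 (adds 55)
shortest-cost path #2: 8→7→13→2 push 7 @ unit cost 11 (adds 77)
shortest-cost path #3: 8→10→1→2 push 4 @ unit cost 12 (adds 48)
shortest-cost path #4: 8→3→0→2 push 9 @ unit cost 12 (adds 108)
total cost = 288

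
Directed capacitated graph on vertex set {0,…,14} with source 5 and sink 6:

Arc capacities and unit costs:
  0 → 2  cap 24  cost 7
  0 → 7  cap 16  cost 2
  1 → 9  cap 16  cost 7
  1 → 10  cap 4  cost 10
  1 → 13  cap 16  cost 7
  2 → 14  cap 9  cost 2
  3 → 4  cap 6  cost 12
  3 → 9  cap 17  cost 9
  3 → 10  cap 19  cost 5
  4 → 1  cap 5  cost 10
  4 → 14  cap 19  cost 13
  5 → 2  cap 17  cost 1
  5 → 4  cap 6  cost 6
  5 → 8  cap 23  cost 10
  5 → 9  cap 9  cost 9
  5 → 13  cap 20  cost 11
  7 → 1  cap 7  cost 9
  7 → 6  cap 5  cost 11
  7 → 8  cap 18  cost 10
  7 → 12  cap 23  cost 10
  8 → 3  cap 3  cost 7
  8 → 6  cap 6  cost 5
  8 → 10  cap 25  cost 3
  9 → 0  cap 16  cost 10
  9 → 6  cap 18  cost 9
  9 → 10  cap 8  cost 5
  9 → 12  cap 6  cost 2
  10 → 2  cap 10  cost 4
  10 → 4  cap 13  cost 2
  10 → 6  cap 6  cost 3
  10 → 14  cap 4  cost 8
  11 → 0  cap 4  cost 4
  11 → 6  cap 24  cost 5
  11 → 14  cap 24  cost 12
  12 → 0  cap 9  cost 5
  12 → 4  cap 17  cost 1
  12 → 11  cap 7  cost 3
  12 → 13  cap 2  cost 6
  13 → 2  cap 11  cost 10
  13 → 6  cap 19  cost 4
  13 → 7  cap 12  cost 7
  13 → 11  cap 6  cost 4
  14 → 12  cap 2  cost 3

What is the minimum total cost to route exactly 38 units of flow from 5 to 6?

Minimum cost for 38 units: 589

shortest-cost path #1: 5→2→14→12→11→6 push 2 @ unit cost 14 (adds 28)
shortest-cost path #2: 5→8→6 push 6 @ unit cost 15 (adds 90)
shortest-cost path #3: 5→13→6 push 19 @ unit cost 15 (adds 285)
shortest-cost path #4: 5→8→10→6 push 6 @ unit cost 16 (adds 96)
shortest-cost path #5: 5→9→6 push 5 @ unit cost 18 (adds 90)
total cost = 589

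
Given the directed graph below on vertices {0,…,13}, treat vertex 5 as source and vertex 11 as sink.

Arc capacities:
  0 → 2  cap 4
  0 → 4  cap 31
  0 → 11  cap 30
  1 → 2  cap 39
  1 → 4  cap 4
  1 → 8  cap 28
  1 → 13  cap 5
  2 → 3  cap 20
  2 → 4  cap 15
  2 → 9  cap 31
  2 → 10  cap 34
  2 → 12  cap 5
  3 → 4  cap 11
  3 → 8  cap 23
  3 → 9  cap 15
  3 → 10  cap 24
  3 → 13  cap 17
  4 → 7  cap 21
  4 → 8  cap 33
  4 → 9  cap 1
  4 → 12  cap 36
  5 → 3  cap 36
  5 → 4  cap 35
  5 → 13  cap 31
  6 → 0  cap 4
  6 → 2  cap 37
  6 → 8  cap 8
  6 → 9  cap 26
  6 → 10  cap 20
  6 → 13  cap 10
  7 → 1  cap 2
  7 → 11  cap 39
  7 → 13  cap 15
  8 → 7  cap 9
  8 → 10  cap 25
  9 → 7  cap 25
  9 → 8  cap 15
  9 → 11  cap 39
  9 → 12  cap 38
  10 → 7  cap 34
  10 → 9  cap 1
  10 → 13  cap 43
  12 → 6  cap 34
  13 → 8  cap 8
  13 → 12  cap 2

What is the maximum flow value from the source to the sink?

Maximum flow value: 81

augment #1: 5→3→9→11 bottleneck 15, total now 15
augment #2: 5→4→7→11 bottleneck 21, total now 36
augment #3: 5→4→9→11 bottleneck 1, total now 37
augment #4: 5→3→8→7→11 bottleneck 9, total now 46
augment #5: 5→3→10→7→11 bottleneck 9, total now 55
augment #6: 5→3→10→9→11 bottleneck 1, total now 56
augment #7: 5→4→12→6→0→11 bottleneck 4, total now 60
augment #8: 5→4→12→6→9→11 bottleneck 9, total now 69
augment #9: 5→13→12→6→9→11 bottleneck 2, total now 71
augment #10: 5→3→4→12→6→9→11 bottleneck 2, total now 73
augment #11: 5→13→8→3→4→12→6→9→11 bottleneck 8, total now 81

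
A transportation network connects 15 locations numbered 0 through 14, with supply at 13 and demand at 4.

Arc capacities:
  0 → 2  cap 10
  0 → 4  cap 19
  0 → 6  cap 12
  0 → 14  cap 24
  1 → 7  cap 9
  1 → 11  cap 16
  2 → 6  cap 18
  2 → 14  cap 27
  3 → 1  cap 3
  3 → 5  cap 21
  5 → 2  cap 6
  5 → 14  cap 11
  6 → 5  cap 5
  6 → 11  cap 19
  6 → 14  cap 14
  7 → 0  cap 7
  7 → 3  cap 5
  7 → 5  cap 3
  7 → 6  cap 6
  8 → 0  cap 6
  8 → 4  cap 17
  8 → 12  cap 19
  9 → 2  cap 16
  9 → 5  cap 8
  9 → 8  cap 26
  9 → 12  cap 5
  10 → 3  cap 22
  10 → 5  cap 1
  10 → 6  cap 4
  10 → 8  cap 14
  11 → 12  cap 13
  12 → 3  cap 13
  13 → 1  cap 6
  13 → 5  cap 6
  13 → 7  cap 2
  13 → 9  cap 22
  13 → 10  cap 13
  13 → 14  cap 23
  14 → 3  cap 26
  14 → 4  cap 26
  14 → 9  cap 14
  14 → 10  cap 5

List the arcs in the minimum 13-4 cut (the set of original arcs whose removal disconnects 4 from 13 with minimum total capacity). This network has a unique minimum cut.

augment #1: 13→14→4 push 23
augment #2: 13→5→14→4 push 3
augment #3: 13→7→0→4 push 2
augment #4: 13→9→8→4 push 17
augment #5: 13→1→7→0→4 push 5
augment #6: 13→9→8→0→4 push 5
augment #7: 13→10→8→0→4 push 1
max flow = 56; residual-reachable set from 13 gives S-side
cut edges (S→T): {(7,0), (8,0), (8,4), (14,4)} total cap 56

Min-cut arcs: {(7,0), (8,0), (8,4), (14,4)} (total capacity 56)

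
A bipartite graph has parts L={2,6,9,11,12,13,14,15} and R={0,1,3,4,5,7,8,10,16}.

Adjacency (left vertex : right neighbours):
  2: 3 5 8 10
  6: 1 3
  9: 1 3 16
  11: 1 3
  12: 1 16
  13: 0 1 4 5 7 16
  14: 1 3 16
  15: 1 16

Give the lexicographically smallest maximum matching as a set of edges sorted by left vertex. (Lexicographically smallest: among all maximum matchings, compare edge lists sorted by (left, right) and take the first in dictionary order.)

|M| = 5 (so the lex-smallest maximum matching has 5 edges)
process left vertices in ascending order; for each, take the smallest-labelled available neighbour that still permits 5 edges overall, or leave it unmatched if none does
lex-smallest matching: {2-5, 6-1, 9-3, 12-16, 13-0}

Lex-smallest maximum matching: {(2,5), (6,1), (9,3), (12,16), (13,0)}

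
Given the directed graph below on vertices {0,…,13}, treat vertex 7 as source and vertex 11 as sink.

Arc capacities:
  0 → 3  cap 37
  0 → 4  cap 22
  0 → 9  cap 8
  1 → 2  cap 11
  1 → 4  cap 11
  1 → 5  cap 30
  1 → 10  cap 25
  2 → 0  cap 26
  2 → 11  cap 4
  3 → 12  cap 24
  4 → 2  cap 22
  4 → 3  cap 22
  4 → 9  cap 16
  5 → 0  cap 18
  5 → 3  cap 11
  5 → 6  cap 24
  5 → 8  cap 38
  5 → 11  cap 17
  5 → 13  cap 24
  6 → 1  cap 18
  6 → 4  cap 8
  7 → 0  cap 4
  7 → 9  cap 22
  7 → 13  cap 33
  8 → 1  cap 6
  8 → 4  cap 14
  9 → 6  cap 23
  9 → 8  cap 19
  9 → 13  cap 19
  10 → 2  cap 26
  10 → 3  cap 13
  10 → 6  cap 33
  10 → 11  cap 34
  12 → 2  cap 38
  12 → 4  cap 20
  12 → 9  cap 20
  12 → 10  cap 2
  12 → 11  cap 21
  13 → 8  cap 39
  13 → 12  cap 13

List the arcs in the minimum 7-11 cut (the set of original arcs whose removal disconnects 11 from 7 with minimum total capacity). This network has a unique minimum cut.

augment #1: 7→13→12→11 push 13
augment #2: 7→0→3→12→11 push 4
augment #3: 7→9→6→1→2→11 push 4
augment #4: 7→9→6→1→5→11 push 14
augment #5: 7→9→8→1→5→11 push 3
augment #6: 7→9→8→1→10→11 push 1
augment #7: 7→13→8→1→10→11 push 2
augment #8: 7→13→8→4→3→12→11 push 4
augment #9: 7→13→8→4→2→1→10→11 push 4
augment #10: 7→13→8→4→3→12→10→11 push 2
max flow = 51; residual-reachable set from 7 gives S-side
cut edges (S→T): {(2,11), (6,1), (8,1), (12,10), (12,11)} total cap 51

Min-cut arcs: {(2,11), (6,1), (8,1), (12,10), (12,11)} (total capacity 51)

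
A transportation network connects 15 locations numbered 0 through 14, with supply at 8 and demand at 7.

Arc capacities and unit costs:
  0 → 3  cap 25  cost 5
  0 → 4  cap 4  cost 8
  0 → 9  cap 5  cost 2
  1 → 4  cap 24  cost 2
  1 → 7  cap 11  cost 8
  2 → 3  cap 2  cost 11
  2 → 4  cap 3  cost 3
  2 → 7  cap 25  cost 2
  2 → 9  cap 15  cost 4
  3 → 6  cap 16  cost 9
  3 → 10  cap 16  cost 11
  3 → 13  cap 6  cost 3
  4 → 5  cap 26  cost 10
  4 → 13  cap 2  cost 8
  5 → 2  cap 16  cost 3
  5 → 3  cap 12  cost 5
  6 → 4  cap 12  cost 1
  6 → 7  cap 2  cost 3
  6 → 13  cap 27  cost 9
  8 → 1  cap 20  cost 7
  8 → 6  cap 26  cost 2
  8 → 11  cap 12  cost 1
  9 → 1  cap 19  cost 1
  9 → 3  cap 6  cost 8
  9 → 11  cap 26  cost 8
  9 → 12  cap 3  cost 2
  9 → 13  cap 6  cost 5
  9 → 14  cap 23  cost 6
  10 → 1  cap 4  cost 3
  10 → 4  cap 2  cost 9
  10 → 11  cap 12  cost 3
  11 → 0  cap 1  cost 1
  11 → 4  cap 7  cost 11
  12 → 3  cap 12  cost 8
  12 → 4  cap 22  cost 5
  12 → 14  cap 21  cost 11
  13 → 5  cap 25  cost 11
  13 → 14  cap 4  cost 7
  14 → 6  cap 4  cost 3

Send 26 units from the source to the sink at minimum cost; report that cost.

shortest-cost path #1: 8→6→7 push 2 @ unit cost 5 (adds 10)
shortest-cost path #2: 8→11→0→9→1→7 push 1 @ unit cost 13 (adds 13)
shortest-cost path #3: 8→1→7 push 10 @ unit cost 15 (adds 150)
shortest-cost path #4: 8→6→4→5→2→7 push 12 @ unit cost 18 (adds 216)
shortest-cost path #5: 8→1→4→5→2→7 push 1 @ unit cost 24 (adds 24)
total cost = 413

Minimum cost for 26 units: 413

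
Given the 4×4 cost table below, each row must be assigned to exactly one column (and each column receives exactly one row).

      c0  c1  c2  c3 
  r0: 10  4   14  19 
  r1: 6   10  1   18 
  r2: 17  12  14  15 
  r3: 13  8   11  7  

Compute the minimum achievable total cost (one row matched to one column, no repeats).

Minimum assignment cost: 29

optimal assignment: row0→col1 (cost 4), row1→col2 (cost 1), row2→col0 (cost 17), row3→col3 (cost 7)
total = 4 + 1 + 17 + 7 = 29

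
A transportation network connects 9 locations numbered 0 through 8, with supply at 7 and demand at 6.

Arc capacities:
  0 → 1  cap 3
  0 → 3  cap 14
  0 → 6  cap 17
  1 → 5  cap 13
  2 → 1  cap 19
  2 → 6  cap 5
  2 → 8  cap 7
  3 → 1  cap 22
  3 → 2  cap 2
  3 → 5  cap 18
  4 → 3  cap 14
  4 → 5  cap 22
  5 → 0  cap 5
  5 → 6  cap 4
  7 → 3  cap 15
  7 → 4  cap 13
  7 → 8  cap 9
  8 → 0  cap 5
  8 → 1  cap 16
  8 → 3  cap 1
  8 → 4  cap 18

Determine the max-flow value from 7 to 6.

augment #1: 7→3→2→6 bottleneck 2, total now 2
augment #2: 7→3→5→6 bottleneck 4, total now 6
augment #3: 7→8→0→6 bottleneck 5, total now 11
augment #4: 7→3→5→0→6 bottleneck 5, total now 16

Maximum flow value: 16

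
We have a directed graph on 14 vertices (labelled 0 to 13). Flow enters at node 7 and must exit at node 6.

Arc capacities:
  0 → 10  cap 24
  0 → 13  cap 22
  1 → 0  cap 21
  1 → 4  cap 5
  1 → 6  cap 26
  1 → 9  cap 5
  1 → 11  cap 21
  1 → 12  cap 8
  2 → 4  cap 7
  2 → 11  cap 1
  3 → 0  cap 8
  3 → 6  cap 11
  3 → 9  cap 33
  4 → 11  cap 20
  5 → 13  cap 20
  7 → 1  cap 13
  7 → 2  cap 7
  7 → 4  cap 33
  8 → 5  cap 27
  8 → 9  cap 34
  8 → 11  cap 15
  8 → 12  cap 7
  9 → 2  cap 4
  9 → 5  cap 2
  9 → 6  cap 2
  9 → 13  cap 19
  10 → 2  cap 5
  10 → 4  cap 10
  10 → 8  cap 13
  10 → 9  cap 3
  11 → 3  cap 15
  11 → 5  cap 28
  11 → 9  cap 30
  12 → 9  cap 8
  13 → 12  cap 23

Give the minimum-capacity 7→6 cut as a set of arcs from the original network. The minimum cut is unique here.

augment #1: 7→1→6 push 13
augment #2: 7→2→11→3→6 push 1
augment #3: 7→4→11→3→6 push 10
augment #4: 7→4→11→9→6 push 2
max flow = 26; residual-reachable set from 7 gives S-side
cut edges (S→T): {(3,6), (7,1), (9,6)} total cap 26

Min-cut arcs: {(3,6), (7,1), (9,6)} (total capacity 26)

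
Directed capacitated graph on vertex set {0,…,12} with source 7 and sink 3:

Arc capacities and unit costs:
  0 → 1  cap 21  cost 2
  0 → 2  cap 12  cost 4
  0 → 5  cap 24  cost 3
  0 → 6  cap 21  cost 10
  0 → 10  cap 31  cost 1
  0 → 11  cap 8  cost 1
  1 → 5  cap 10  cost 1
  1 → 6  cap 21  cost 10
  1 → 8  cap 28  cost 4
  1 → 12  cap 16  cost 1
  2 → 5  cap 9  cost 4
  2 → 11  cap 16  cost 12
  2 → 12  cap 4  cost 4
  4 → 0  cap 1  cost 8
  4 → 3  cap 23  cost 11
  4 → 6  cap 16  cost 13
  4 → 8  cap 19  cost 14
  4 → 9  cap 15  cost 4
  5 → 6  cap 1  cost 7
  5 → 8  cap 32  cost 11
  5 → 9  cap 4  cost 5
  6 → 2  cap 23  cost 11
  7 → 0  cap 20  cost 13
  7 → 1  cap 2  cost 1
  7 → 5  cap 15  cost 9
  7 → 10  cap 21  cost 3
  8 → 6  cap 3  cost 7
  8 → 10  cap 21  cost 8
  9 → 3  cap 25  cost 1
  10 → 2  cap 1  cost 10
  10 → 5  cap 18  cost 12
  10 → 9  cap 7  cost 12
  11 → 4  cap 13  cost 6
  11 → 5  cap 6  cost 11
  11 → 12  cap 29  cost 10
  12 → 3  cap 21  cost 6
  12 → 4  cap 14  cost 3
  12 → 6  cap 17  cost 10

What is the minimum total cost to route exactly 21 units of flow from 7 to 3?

Minimum cost for 21 units: 364

shortest-cost path #1: 7→1→5→9→3 push 2 @ unit cost 8 (adds 16)
shortest-cost path #2: 7→5→9→3 push 2 @ unit cost 15 (adds 30)
shortest-cost path #3: 7→5→1→12→3 push 2 @ unit cost 15 (adds 30)
shortest-cost path #4: 7→10→9→3 push 7 @ unit cost 16 (adds 112)
shortest-cost path #5: 7→0→1→12→3 push 8 @ unit cost 22 (adds 176)
total cost = 364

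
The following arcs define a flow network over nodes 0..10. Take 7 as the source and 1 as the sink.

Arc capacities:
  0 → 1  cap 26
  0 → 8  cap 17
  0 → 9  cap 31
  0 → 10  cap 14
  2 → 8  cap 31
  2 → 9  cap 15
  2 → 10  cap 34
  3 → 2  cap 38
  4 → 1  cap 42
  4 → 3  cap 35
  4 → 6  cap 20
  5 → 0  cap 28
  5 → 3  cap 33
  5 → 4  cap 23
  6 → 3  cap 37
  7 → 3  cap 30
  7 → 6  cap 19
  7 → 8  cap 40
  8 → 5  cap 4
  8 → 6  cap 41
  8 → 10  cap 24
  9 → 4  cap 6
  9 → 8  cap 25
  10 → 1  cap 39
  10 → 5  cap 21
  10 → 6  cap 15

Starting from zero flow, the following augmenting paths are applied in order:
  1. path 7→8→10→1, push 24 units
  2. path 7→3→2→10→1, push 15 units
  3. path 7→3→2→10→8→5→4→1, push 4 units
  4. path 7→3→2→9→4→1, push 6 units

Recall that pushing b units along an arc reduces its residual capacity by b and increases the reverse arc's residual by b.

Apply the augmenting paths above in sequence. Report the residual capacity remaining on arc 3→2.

Residual capacity of (3,2): 13

after path 1 (7→8→10→1, push 24): res(3,2)=38
after path 2 (7→3→2→10→1, push 15): res(3,2)=23
after path 3 (7→3→2→10→8→5→4→1, push 4): res(3,2)=19
after path 4 (7→3→2→9→4→1, push 6): res(3,2)=13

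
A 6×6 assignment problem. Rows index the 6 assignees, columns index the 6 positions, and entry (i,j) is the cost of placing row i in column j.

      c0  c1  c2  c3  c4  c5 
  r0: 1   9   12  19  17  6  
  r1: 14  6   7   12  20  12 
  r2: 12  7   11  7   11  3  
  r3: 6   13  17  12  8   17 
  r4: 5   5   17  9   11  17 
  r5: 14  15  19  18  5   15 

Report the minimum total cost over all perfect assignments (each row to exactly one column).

optimal assignment: row0→col0 (cost 1), row1→col2 (cost 7), row2→col5 (cost 3), row3→col3 (cost 12), row4→col1 (cost 5), row5→col4 (cost 5)
total = 1 + 7 + 3 + 12 + 5 + 5 = 33

Minimum assignment cost: 33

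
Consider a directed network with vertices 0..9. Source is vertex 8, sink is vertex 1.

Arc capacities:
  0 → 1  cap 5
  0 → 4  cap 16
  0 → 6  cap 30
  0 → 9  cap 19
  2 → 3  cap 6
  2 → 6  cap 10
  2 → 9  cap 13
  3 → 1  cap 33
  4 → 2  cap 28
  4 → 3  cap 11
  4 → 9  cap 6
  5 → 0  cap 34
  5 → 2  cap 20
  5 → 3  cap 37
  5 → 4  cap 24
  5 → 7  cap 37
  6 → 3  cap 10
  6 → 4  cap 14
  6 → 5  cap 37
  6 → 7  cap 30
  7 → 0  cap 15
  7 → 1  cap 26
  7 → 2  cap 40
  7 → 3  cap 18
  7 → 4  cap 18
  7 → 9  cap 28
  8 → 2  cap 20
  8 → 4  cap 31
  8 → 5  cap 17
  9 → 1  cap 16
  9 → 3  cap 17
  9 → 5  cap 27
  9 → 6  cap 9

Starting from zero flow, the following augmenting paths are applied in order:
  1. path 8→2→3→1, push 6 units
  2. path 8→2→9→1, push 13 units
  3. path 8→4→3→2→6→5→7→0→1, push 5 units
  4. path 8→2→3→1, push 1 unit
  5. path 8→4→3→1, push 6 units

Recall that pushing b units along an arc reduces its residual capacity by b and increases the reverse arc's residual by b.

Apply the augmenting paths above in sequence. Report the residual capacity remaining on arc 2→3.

after path 1 (8→2→3→1, push 6): res(2,3)=0
after path 2 (8→2→9→1, push 13): res(2,3)=0
after path 3 (8→4→3→2→6→5→7→0→1, push 5): res(2,3)=5
after path 4 (8→2→3→1, push 1): res(2,3)=4
after path 5 (8→4→3→1, push 6): res(2,3)=4

Residual capacity of (2,3): 4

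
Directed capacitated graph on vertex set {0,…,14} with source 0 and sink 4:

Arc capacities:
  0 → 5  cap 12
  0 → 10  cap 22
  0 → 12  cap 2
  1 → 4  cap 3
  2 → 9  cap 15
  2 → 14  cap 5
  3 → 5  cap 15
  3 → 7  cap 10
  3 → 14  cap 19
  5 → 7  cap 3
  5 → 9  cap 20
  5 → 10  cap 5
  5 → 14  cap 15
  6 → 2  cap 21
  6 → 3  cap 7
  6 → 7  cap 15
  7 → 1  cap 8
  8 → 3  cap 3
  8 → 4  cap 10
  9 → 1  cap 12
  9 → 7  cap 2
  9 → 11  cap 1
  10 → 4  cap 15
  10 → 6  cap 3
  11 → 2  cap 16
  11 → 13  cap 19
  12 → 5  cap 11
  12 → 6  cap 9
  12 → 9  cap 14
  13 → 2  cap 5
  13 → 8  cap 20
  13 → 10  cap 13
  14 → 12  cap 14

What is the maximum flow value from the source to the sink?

Maximum flow value: 19

augment #1: 0→10→4 bottleneck 15, total now 15
augment #2: 0→5→7→1→4 bottleneck 3, total now 18
augment #3: 0→5→9→11→13→8→4 bottleneck 1, total now 19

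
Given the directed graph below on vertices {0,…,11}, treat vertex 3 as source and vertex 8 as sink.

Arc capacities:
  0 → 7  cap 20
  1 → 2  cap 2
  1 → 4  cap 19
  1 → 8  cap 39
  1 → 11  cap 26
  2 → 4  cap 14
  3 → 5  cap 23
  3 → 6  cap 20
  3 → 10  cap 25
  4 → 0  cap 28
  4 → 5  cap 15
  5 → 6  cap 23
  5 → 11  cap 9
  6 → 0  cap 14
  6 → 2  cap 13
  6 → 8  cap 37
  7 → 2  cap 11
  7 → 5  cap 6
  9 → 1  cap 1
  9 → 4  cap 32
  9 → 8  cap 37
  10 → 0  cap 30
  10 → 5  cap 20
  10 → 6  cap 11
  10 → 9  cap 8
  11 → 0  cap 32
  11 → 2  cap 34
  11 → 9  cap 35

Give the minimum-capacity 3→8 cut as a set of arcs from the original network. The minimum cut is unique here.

Min-cut arcs: {(5,11), (6,8), (10,9)} (total capacity 54)

augment #1: 3→6→8 push 20
augment #2: 3→5→6→8 push 17
augment #3: 3→10→9→8 push 8
augment #4: 3→5→11→9→8 push 6
augment #5: 3→10→5→11→9→8 push 3
max flow = 54; residual-reachable set from 3 gives S-side
cut edges (S→T): {(5,11), (6,8), (10,9)} total cap 54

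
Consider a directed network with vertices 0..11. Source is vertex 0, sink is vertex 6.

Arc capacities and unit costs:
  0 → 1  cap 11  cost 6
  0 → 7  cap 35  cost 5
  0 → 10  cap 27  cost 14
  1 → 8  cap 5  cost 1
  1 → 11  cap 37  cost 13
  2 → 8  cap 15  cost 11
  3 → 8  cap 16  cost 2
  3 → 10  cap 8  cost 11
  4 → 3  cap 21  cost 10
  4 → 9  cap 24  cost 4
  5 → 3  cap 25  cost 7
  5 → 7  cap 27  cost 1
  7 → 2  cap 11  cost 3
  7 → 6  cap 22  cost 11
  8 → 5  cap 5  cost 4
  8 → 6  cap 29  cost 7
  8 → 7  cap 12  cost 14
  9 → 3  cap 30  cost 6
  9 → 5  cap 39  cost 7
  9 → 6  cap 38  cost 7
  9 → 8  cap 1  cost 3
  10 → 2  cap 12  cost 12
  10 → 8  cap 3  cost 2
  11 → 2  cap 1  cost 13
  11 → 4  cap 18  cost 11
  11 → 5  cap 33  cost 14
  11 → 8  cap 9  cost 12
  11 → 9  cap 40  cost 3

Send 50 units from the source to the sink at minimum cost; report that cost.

shortest-cost path #1: 0→1→8→6 push 5 @ unit cost 14 (adds 70)
shortest-cost path #2: 0→7→6 push 22 @ unit cost 16 (adds 352)
shortest-cost path #3: 0→10→8→6 push 3 @ unit cost 23 (adds 69)
shortest-cost path #4: 0→7→2→8→6 push 11 @ unit cost 26 (adds 286)
shortest-cost path #5: 0→1→11→9→6 push 6 @ unit cost 29 (adds 174)
shortest-cost path #6: 0→10→2→8→6 push 3 @ unit cost 44 (adds 132)
total cost = 1083

Minimum cost for 50 units: 1083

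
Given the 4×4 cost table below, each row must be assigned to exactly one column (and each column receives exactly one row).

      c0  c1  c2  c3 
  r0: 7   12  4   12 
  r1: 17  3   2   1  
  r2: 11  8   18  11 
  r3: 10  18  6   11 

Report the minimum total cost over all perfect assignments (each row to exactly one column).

optimal assignment: row0→col0 (cost 7), row1→col3 (cost 1), row2→col1 (cost 8), row3→col2 (cost 6)
total = 7 + 1 + 8 + 6 = 22

Minimum assignment cost: 22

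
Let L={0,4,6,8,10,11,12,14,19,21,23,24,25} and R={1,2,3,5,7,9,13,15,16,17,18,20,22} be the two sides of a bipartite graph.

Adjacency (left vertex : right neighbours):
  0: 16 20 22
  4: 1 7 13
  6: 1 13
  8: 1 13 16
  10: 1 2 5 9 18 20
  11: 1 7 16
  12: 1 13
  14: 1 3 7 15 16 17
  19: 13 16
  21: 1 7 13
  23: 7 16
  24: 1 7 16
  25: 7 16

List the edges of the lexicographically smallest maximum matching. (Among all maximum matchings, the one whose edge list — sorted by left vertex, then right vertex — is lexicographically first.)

|M| = 7 (so the lex-smallest maximum matching has 7 edges)
process left vertices in ascending order; for each, take the smallest-labelled available neighbour that still permits 7 edges overall, or leave it unmatched if none does
lex-smallest matching: {0-20, 4-1, 6-13, 8-16, 10-2, 11-7, 14-3}

Lex-smallest maximum matching: {(0,20), (4,1), (6,13), (8,16), (10,2), (11,7), (14,3)}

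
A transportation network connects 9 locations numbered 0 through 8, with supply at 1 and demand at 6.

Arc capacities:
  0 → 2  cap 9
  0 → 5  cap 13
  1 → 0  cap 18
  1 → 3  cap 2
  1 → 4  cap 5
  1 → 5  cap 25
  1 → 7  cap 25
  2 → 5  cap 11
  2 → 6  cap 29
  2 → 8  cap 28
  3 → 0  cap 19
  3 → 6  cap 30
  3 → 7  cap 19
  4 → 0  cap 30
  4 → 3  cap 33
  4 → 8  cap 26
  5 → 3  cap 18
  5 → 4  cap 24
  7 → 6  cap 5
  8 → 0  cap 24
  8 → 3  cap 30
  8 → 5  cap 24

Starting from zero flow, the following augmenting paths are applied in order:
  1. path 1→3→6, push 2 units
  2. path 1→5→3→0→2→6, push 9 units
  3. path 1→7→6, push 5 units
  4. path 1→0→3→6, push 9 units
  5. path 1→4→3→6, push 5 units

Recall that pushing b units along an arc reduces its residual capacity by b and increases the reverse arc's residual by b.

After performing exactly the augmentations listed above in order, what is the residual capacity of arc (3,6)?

Residual capacity of (3,6): 14

after path 1 (1→3→6, push 2): res(3,6)=28
after path 2 (1→5→3→0→2→6, push 9): res(3,6)=28
after path 3 (1→7→6, push 5): res(3,6)=28
after path 4 (1→0→3→6, push 9): res(3,6)=19
after path 5 (1→4→3→6, push 5): res(3,6)=14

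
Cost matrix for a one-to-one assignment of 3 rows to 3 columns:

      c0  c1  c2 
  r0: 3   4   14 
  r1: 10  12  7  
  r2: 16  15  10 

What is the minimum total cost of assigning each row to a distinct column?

optimal assignment: row0→col1 (cost 4), row1→col0 (cost 10), row2→col2 (cost 10)
total = 4 + 10 + 10 = 24

Minimum assignment cost: 24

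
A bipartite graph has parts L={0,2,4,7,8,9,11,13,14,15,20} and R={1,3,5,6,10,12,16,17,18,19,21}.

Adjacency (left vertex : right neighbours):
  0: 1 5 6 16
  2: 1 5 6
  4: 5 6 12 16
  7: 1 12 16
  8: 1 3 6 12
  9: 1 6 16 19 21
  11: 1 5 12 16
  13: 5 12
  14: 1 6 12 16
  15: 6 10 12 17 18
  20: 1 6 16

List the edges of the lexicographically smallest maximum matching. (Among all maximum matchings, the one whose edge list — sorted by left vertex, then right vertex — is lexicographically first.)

|M| = 8 (so the lex-smallest maximum matching has 8 edges)
process left vertices in ascending order; for each, take the smallest-labelled available neighbour that still permits 8 edges overall, or leave it unmatched if none does
lex-smallest matching: {0-1, 2-5, 4-6, 7-12, 8-3, 9-19, 11-16, 15-10}

Lex-smallest maximum matching: {(0,1), (2,5), (4,6), (7,12), (8,3), (9,19), (11,16), (15,10)}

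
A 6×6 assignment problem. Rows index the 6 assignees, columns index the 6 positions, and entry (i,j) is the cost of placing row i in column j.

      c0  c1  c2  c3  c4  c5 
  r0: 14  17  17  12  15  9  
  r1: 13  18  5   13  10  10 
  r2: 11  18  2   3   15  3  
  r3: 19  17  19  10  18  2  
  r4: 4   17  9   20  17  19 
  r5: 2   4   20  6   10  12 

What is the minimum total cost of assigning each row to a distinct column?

Minimum assignment cost: 33

optimal assignment: row0→col4 (cost 15), row1→col2 (cost 5), row2→col3 (cost 3), row3→col5 (cost 2), row4→col0 (cost 4), row5→col1 (cost 4)
total = 15 + 5 + 3 + 2 + 4 + 4 = 33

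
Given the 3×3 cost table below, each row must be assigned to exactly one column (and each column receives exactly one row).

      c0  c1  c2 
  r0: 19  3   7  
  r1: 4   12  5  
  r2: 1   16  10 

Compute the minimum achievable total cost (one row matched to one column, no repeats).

optimal assignment: row0→col1 (cost 3), row1→col2 (cost 5), row2→col0 (cost 1)
total = 3 + 5 + 1 = 9

Minimum assignment cost: 9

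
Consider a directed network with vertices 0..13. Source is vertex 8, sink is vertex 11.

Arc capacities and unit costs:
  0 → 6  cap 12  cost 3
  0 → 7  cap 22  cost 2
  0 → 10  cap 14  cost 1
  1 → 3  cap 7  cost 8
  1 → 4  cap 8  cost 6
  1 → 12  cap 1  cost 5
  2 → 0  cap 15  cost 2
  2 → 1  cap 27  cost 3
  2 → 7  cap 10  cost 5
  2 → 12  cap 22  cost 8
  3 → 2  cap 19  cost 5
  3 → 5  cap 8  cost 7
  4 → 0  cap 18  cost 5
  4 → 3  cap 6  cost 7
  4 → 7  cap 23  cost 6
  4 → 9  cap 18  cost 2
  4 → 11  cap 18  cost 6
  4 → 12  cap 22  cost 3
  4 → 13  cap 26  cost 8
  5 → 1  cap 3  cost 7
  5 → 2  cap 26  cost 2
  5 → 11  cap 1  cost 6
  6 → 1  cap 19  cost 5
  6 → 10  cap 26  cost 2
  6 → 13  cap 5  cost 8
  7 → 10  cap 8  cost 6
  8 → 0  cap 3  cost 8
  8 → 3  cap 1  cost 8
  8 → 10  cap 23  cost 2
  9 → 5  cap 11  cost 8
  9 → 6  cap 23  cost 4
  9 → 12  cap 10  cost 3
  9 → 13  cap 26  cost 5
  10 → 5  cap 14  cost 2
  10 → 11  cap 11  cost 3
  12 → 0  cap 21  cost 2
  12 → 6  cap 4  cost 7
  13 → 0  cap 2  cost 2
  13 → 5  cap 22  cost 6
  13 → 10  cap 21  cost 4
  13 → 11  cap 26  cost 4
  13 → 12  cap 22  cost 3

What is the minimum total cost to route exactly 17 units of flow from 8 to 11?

shortest-cost path #1: 8→10→11 push 11 @ unit cost 5 (adds 55)
shortest-cost path #2: 8→10→5→11 push 1 @ unit cost 10 (adds 10)
shortest-cost path #3: 8→10→5→2→1→4→11 push 5 @ unit cost 21 (adds 105)
total cost = 170

Minimum cost for 17 units: 170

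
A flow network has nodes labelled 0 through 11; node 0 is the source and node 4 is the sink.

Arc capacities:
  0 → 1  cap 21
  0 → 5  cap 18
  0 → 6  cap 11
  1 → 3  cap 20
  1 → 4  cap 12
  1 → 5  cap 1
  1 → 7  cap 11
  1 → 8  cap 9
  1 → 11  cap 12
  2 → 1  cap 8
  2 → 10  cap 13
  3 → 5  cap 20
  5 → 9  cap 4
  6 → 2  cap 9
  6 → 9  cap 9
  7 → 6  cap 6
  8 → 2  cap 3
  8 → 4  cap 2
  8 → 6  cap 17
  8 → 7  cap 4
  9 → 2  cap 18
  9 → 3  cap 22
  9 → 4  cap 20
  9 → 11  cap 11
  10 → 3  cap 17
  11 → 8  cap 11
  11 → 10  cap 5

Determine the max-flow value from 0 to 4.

augment #1: 0→1→4 bottleneck 12, total now 12
augment #2: 0→1→8→4 bottleneck 2, total now 14
augment #3: 0→5→9→4 bottleneck 4, total now 18
augment #4: 0→6→9→4 bottleneck 9, total now 27

Maximum flow value: 27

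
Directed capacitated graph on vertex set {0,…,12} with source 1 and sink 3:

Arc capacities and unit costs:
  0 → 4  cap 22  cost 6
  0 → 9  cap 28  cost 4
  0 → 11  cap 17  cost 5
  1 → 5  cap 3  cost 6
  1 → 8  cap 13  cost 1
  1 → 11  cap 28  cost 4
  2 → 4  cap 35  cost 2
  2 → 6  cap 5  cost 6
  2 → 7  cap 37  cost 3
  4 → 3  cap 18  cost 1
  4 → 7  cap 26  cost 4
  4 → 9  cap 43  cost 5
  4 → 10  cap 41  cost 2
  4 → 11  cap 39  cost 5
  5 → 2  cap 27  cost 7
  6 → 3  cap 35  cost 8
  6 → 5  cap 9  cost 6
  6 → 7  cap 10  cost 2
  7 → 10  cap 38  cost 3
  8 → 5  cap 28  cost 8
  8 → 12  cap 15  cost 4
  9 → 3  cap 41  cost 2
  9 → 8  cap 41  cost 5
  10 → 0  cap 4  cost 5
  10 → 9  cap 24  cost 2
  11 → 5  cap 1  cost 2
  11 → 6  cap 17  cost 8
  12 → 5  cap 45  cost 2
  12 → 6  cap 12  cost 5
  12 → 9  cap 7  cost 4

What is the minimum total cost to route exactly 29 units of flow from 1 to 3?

shortest-cost path #1: 1→8→12→9→3 push 7 @ unit cost 11 (adds 77)
shortest-cost path #2: 1→5→2→4→3 push 3 @ unit cost 16 (adds 48)
shortest-cost path #3: 1→11→5→2→4→3 push 1 @ unit cost 16 (adds 16)
shortest-cost path #4: 1→8→12→5→2→4→3 push 6 @ unit cost 17 (adds 102)
shortest-cost path #5: 1→11→6→3 push 12 @ unit cost 20 (adds 240)
total cost = 483

Minimum cost for 29 units: 483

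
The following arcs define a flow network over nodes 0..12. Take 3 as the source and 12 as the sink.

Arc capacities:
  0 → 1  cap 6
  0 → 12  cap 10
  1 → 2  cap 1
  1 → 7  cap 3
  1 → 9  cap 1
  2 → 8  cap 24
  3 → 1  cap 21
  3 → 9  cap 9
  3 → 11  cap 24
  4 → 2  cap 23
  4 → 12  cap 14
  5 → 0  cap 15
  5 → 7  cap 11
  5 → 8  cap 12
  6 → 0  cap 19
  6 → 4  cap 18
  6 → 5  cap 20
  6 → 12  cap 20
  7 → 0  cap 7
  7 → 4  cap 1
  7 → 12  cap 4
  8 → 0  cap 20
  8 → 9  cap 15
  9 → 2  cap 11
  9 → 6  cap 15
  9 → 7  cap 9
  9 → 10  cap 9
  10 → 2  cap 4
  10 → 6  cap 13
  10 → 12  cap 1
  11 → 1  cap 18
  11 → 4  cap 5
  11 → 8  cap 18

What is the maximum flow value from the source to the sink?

Maximum flow value: 37

augment #1: 3→1→7→12 bottleneck 3, total now 3
augment #2: 3→9→6→12 bottleneck 9, total now 12
augment #3: 3→11→4→12 bottleneck 5, total now 17
augment #4: 3→1→9→6→12 bottleneck 1, total now 18
augment #5: 3→11→8→0→12 bottleneck 10, total now 28
augment #6: 3→11→8→9→6→12 bottleneck 5, total now 33
augment #7: 3→11→8→9→7→12 bottleneck 1, total now 34
augment #8: 3→11→8→9→10→12 bottleneck 1, total now 35
augment #9: 3→11→8→9→7→4→12 bottleneck 1, total now 36
augment #10: 3→1→2→8→9→10→6→12 bottleneck 1, total now 37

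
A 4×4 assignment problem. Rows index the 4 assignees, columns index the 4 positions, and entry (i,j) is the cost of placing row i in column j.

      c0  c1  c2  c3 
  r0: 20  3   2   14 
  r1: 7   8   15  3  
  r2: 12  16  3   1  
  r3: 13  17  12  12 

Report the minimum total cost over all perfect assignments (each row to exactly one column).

optimal assignment: row0→col1 (cost 3), row1→col3 (cost 3), row2→col2 (cost 3), row3→col0 (cost 13)
total = 3 + 3 + 3 + 13 = 22

Minimum assignment cost: 22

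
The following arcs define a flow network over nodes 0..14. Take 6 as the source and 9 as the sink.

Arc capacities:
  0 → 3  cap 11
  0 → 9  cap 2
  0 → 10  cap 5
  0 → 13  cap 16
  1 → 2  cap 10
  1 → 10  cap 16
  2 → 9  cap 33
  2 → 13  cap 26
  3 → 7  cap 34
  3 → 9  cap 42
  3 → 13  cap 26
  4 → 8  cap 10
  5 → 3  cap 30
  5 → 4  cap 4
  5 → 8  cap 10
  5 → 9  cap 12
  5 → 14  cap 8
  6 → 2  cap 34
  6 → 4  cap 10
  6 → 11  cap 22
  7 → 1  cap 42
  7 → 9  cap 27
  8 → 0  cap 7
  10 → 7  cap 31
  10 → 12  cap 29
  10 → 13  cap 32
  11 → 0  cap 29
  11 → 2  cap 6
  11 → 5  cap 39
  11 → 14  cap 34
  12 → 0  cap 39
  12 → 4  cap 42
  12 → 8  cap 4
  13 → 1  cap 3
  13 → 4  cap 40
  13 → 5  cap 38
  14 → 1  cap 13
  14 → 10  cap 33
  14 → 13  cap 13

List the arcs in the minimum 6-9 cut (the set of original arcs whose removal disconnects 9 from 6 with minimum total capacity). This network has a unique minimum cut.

Min-cut arcs: {(6,2), (6,11), (8,0)} (total capacity 63)

augment #1: 6→2→9 push 33
augment #2: 6→11→0→9 push 2
augment #3: 6→11→5→9 push 12
augment #4: 6→11→0→3→9 push 8
augment #5: 6→2→13→5→3→9 push 1
augment #6: 6→4→8→0→3→9 push 3
augment #7: 6→4→8→0→10→7→9 push 4
max flow = 63; residual-reachable set from 6 gives S-side
cut edges (S→T): {(6,2), (6,11), (8,0)} total cap 63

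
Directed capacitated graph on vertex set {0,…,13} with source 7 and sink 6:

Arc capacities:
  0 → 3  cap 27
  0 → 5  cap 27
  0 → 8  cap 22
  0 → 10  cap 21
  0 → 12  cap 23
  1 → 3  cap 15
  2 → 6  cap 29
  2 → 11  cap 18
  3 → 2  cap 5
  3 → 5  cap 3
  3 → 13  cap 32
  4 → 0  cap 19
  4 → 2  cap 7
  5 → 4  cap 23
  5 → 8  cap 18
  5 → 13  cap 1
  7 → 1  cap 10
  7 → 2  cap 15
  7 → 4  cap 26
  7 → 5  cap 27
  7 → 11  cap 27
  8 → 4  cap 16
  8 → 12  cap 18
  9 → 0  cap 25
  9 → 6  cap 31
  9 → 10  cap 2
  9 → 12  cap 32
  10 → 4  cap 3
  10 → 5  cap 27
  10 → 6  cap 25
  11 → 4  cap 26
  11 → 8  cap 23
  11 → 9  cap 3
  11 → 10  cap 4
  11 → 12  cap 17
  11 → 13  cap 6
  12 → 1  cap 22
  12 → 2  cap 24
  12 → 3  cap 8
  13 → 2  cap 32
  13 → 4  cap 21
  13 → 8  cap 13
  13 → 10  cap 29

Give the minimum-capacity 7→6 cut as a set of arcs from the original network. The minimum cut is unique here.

augment #1: 7→2→6 push 15
augment #2: 7→4→2→6 push 7
augment #3: 7→11→9→6 push 3
augment #4: 7→11→10→6 push 4
augment #5: 7→1→3→2→6 push 5
augment #6: 7→4→0→10→6 push 19
augment #7: 7→5→13→2→6 push 1
augment #8: 7→11→12→2→6 push 1
augment #9: 7→11→13→10→6 push 2
max flow = 57; residual-reachable set from 7 gives S-side
cut edges (S→T): {(2,6), (10,6), (11,9)} total cap 57

Min-cut arcs: {(2,6), (10,6), (11,9)} (total capacity 57)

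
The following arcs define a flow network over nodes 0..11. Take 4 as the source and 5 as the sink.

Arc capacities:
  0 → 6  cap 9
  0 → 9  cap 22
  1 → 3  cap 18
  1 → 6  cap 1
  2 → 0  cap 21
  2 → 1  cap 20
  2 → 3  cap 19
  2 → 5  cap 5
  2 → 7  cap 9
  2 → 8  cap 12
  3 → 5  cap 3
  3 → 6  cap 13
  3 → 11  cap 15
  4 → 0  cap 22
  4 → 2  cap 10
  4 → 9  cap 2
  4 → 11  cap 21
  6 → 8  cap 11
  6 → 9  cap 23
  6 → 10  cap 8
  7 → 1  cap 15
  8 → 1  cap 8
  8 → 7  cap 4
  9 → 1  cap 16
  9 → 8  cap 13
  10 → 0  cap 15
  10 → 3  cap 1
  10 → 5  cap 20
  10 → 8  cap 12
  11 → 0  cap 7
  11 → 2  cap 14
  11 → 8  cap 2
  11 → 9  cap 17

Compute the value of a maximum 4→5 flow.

augment #1: 4→2→5 bottleneck 5, total now 5
augment #2: 4→2→3→5 bottleneck 3, total now 8
augment #3: 4→0→6→10→5 bottleneck 8, total now 16

Maximum flow value: 16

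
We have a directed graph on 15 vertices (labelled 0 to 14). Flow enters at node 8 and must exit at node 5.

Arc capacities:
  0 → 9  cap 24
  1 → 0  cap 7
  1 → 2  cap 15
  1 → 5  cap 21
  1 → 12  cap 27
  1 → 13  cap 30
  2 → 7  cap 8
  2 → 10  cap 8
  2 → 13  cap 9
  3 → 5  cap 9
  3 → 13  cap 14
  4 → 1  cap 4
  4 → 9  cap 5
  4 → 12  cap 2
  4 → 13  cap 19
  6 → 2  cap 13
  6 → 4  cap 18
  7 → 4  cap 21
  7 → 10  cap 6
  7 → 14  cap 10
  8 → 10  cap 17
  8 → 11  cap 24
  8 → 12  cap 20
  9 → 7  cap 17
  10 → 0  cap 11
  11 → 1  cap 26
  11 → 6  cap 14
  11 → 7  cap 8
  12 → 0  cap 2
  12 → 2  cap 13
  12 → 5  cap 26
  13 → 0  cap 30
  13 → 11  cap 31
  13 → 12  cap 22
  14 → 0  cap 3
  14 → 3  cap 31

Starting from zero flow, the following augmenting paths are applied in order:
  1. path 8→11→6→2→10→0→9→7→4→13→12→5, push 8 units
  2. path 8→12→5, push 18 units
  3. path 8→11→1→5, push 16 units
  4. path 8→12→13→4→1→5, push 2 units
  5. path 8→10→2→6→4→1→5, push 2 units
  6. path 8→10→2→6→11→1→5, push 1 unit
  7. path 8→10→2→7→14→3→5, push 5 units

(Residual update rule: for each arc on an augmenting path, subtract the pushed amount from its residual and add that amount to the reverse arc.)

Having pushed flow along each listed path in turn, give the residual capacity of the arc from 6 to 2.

Residual capacity of (6,2): 8

after path 1 (8→11→6→2→10→0→9→7→4→13→12→5, push 8): res(6,2)=5
after path 2 (8→12→5, push 18): res(6,2)=5
after path 3 (8→11→1→5, push 16): res(6,2)=5
after path 4 (8→12→13→4→1→5, push 2): res(6,2)=5
after path 5 (8→10→2→6→4→1→5, push 2): res(6,2)=7
after path 6 (8→10→2→6→11→1→5, push 1): res(6,2)=8
after path 7 (8→10→2→7→14→3→5, push 5): res(6,2)=8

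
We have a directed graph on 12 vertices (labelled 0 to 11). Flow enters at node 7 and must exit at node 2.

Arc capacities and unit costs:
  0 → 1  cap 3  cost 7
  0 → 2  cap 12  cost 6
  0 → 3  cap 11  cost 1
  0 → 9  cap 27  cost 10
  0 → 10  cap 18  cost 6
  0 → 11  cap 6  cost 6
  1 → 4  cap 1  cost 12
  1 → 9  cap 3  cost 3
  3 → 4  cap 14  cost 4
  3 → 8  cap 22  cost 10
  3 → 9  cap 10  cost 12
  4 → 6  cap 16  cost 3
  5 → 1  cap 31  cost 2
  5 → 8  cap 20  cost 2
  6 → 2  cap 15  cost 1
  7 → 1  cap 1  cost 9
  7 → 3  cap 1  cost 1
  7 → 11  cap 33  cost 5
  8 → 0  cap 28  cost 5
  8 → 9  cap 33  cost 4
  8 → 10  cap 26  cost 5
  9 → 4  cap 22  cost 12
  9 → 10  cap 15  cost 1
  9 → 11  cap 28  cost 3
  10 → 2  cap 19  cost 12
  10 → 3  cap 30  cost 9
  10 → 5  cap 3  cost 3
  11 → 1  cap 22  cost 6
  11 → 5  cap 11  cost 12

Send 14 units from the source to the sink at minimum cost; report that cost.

shortest-cost path #1: 7→3→4→6→2 push 1 @ unit cost 9 (adds 9)
shortest-cost path #2: 7→1→4→6→2 push 1 @ unit cost 25 (adds 25)
shortest-cost path #3: 7→11→1→9→10→2 push 3 @ unit cost 27 (adds 81)
shortest-cost path #4: 7→11→5→8→0→2 push 9 @ unit cost 30 (adds 270)
total cost = 385

Minimum cost for 14 units: 385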